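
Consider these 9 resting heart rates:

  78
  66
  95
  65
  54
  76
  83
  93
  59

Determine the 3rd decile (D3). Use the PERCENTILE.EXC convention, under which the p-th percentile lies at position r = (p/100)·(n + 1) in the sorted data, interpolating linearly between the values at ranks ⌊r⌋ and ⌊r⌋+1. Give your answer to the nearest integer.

65

Sorted: 54, 59, 65, 66, 76, 78, 83, 93, 95.
n = 9.
r = (30/100)·(9 + 1) = 3.
r is an integer, so P30 is the value at rank 3: 65.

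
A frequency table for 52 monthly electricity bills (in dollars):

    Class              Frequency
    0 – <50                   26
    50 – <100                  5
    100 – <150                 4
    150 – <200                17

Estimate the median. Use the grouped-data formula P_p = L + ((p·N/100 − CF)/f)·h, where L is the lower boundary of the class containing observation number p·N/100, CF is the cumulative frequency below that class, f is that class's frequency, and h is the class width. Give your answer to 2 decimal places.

N = 52; target position k = 50/100 · 52 = 26.
Cumulative frequencies: 26, 31, 35, 52.
Observation 26 falls in the class 0 – <50.
L = 0, CF = 0, f = 26, h = 50.
P50 = 0 + ((26 − 0)/26)·50 = 0 + 50 = 50.

50.00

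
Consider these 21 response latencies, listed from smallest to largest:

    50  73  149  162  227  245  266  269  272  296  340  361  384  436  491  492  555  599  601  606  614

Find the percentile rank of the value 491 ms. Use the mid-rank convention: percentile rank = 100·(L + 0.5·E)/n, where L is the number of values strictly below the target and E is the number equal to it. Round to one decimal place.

Count below 491: L = 14; count equal: E = 1; n = 21.
Percentile rank = 100·(14 + 0.5·1)/21 = 100·14.5/21 = 69.05.

69.0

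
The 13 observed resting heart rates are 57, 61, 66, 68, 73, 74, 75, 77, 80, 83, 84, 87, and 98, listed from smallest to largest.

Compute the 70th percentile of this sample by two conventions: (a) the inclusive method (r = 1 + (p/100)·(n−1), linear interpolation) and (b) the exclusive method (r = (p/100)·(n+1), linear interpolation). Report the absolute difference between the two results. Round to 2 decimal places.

1.20

n = 13.
(a) r = 9.4; between ranks 9 (80) and 10 (83): 81.2.
(b) r = 9.8; between ranks 9 (80) and 10 (83): 82.4.
|81.2 − 82.4| = 1.2.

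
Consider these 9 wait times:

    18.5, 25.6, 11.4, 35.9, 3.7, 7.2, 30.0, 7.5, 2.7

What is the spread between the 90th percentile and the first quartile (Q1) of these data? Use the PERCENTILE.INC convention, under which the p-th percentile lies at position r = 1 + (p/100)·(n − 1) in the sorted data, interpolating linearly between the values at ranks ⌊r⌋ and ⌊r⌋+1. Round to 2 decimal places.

23.98

Sorted: 2.7, 3.7, 7.2, 7.5, 11.4, 18.5, 25.6, 30.0, 35.9.
n = 9.
P25: r = 3 (integer) → 7.2.
P90: r = 8.2; ranks 8–9 are 30.0, 35.9; interpolating gives 31.18.
Difference: 31.18 − 7.2 = 23.98.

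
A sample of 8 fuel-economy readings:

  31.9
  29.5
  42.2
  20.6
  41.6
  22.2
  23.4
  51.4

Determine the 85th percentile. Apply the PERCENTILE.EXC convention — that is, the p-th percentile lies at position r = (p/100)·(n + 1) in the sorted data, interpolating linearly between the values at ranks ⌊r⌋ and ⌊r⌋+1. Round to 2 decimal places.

Sorted: 20.6, 22.2, 23.4, 29.5, 31.9, 41.6, 42.2, 51.4.
n = 8.
r = (85/100)·(8 + 1) = 7.65.
Rank 7 is 42.2 and rank 8 is 51.4.
Interpolate: 42.2 + 0.65·(51.4 − 42.2) = 42.2 + 0.65·9.2 = 48.18.

48.18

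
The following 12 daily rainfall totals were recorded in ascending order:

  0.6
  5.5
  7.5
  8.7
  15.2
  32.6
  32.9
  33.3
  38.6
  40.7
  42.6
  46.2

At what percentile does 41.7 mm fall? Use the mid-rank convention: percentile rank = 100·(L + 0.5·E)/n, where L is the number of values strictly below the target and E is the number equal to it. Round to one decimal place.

Count below 41.7: L = 10; count equal: E = 0; n = 12.
Percentile rank = 100·(10 + 0.5·0)/12 = 100·10/12 = 83.33.

83.3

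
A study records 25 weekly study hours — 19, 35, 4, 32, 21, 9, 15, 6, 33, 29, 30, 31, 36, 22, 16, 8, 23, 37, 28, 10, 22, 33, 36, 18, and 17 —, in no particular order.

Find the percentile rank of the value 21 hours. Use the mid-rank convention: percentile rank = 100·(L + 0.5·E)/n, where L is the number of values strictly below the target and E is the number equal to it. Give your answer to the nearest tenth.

Sorted: 4, 6, 8, 9, 10, 15, 16, 17, 18, 19, 21, 22, 22, 23, 28, 29, 30, 31, 32, 33, 33, 35, 36, 36, 37.
Count below 21: L = 10; count equal: E = 1; n = 25.
Percentile rank = 100·(10 + 0.5·1)/25 = 100·10.5/25 = 42.

42.0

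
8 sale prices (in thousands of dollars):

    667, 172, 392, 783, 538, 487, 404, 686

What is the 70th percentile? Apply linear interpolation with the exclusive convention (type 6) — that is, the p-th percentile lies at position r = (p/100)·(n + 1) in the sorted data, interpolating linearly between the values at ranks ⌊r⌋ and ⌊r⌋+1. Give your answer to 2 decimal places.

Sorted: 172, 392, 404, 487, 538, 667, 686, 783.
n = 8.
r = (70/100)·(8 + 1) = 6.3.
Rank 6 is 667 and rank 7 is 686.
Interpolate: 667 + 0.3·(686 − 667) = 667 + 0.3·19 = 672.7.

672.70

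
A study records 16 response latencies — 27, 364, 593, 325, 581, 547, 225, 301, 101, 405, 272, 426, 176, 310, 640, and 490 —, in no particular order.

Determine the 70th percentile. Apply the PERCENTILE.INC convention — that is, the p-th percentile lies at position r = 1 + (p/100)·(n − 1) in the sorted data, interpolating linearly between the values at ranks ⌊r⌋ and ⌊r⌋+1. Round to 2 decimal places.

458.00

Sorted: 27, 101, 176, 225, 272, 301, 310, 325, 364, 405, 426, 490, 547, 581, 593, 640.
n = 16.
r = 1 + (70/100)·(16 − 1) = 1 + 10.5 = 11.5.
Rank 11 is 426 and rank 12 is 490.
Interpolate: 426 + 0.5·(490 − 426) = 426 + 0.5·64 = 458.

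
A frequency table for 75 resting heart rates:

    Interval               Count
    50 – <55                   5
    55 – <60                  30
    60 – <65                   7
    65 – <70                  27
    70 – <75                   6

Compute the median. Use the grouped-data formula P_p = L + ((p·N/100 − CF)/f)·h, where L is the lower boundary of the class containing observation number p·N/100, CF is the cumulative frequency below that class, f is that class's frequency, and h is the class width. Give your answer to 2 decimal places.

N = 75; target position k = 50/100 · 75 = 37.5.
Cumulative frequencies: 5, 35, 42, 69, 75.
Observation 37.5 falls in the class 60 – <65.
L = 60, CF = 35, f = 7, h = 5.
P50 = 60 + ((37.5 − 35)/7)·5 = 60 + 1.78571 = 61.7857.

61.79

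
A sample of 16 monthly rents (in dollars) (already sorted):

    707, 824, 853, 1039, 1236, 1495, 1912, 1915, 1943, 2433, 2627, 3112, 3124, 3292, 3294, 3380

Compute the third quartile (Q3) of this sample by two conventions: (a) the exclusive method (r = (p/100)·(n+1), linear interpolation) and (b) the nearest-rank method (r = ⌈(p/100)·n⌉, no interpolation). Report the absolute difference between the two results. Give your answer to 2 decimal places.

9.00

n = 16.
(a) r = 12.75; between ranks 12 (3112) and 13 (3124): 3121.
(b) the nearest-rank method: rank 12 → 3112.
|3121 − 3112| = 9.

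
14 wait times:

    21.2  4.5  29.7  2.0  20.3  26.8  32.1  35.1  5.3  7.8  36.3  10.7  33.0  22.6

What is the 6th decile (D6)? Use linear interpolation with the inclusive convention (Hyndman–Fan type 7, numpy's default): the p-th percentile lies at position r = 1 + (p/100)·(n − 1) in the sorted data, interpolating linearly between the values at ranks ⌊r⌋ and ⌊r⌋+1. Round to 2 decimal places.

25.96

Sorted: 2.0, 4.5, 5.3, 7.8, 10.7, 20.3, 21.2, 22.6, 26.8, 29.7, 32.1, 33.0, 35.1, 36.3.
n = 14.
r = 1 + (60/100)·(14 − 1) = 1 + 7.8 = 8.8.
Rank 8 is 22.6 and rank 9 is 26.8.
Interpolate: 22.6 + 0.8·(26.8 − 22.6) = 22.6 + 0.8·4.2 = 25.96.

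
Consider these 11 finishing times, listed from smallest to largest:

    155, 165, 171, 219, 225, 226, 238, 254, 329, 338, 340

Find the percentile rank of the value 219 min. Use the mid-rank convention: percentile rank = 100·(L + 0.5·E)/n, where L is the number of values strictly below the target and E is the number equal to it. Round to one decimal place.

Count below 219: L = 3; count equal: E = 1; n = 11.
Percentile rank = 100·(3 + 0.5·1)/11 = 100·3.5/11 = 31.82.

31.8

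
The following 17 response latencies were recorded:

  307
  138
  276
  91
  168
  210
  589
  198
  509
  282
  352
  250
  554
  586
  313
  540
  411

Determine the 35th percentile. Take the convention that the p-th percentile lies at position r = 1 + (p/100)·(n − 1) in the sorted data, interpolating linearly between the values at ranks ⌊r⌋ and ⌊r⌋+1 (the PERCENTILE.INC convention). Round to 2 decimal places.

265.60

Sorted: 91, 138, 168, 198, 210, 250, 276, 282, 307, 313, 352, 411, 509, 540, 554, 586, 589.
n = 17.
r = 1 + (35/100)·(17 − 1) = 1 + 5.6 = 6.6.
Rank 6 is 250 and rank 7 is 276.
Interpolate: 250 + 0.6·(276 − 250) = 250 + 0.6·26 = 265.6.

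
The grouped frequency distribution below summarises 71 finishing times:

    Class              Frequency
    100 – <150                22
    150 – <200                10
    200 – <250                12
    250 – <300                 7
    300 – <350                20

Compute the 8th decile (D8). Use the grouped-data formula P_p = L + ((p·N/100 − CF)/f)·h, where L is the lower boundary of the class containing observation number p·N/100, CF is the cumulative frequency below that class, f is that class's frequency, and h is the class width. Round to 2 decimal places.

N = 71; target position k = 80/100 · 71 = 56.8.
Cumulative frequencies: 22, 32, 44, 51, 71.
Observation 56.8 falls in the class 300 – <350.
L = 300, CF = 51, f = 20, h = 50.
P80 = 300 + ((56.8 − 51)/20)·50 = 300 + 14.5 = 314.5.

314.50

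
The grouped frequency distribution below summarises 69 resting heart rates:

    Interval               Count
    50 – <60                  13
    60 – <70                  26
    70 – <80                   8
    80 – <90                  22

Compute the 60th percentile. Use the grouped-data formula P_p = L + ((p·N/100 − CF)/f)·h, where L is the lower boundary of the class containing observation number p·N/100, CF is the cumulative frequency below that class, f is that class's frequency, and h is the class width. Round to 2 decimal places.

73.00

N = 69; target position k = 60/100 · 69 = 41.4.
Cumulative frequencies: 13, 39, 47, 69.
Observation 41.4 falls in the class 70 – <80.
L = 70, CF = 39, f = 8, h = 10.
P60 = 70 + ((41.4 − 39)/8)·10 = 70 + 3 = 73.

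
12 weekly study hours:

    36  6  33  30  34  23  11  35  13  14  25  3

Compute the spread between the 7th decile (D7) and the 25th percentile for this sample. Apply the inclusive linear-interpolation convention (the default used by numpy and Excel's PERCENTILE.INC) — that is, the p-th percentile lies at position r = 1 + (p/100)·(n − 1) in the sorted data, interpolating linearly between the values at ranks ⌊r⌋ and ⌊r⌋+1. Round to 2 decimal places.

19.60

Sorted: 3, 6, 11, 13, 14, 23, 25, 30, 33, 34, 35, 36.
n = 12.
P25: r = 3.75; ranks 3–4 are 11, 13; interpolating gives 12.5.
P70: r = 8.7; ranks 8–9 are 30, 33; interpolating gives 32.1.
Difference: 32.1 − 12.5 = 19.6.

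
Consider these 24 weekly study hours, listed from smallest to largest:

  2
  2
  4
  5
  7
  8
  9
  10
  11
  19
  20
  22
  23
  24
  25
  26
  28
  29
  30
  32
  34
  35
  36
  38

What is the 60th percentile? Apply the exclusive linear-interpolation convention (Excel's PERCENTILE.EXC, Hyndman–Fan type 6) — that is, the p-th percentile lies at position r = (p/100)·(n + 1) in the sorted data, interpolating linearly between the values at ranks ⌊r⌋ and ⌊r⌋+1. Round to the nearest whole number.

n = 24.
r = (60/100)·(24 + 1) = 15.
r is an integer, so P60 is the value at rank 15: 25.

25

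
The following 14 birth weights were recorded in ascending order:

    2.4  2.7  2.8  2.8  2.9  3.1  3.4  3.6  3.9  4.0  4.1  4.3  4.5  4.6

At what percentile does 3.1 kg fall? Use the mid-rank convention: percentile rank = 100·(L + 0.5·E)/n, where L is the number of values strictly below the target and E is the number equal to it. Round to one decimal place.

Count below 3.1: L = 5; count equal: E = 1; n = 14.
Percentile rank = 100·(5 + 0.5·1)/14 = 100·5.5/14 = 39.29.

39.3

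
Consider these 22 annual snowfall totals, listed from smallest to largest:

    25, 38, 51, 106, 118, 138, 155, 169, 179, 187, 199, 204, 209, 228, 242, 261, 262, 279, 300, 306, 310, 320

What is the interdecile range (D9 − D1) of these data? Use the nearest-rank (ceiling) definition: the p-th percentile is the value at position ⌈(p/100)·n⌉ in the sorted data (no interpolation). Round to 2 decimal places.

n = 22.
P10: rank ⌈10/100·22⌉ = 3 → 51.
P90: rank ⌈90/100·22⌉ = 20 → 306.
Difference: 306 − 51 = 255.

255.00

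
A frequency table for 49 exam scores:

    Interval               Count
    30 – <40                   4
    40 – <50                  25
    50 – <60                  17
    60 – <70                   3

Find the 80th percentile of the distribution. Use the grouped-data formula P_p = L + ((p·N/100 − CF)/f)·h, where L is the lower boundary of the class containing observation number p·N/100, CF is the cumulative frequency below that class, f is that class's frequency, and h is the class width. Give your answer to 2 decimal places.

56.00

N = 49; target position k = 80/100 · 49 = 39.2.
Cumulative frequencies: 4, 29, 46, 49.
Observation 39.2 falls in the class 50 – <60.
L = 50, CF = 29, f = 17, h = 10.
P80 = 50 + ((39.2 − 29)/17)·10 = 50 + 6 = 56.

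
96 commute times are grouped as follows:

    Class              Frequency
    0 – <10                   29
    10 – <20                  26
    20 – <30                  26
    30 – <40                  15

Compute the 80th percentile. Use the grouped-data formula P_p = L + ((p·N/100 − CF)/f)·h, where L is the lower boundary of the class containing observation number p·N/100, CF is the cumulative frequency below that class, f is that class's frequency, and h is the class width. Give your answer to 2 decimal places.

28.38

N = 96; target position k = 80/100 · 96 = 76.8.
Cumulative frequencies: 29, 55, 81, 96.
Observation 76.8 falls in the class 20 – <30.
L = 20, CF = 55, f = 26, h = 10.
P80 = 20 + ((76.8 − 55)/26)·10 = 20 + 8.38462 = 28.3846.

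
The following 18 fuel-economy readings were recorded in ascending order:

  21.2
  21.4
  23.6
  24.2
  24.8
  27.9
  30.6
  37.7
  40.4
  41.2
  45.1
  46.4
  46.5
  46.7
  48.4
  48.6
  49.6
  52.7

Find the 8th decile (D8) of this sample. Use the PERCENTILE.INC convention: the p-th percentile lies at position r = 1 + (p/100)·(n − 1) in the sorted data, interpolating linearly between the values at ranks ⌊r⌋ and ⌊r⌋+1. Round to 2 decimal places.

n = 18.
r = 1 + (80/100)·(18 − 1) = 1 + 13.6 = 14.6.
Rank 14 is 46.7 and rank 15 is 48.4.
Interpolate: 46.7 + 0.6·(48.4 − 46.7) = 46.7 + 0.6·1.7 = 47.72.

47.72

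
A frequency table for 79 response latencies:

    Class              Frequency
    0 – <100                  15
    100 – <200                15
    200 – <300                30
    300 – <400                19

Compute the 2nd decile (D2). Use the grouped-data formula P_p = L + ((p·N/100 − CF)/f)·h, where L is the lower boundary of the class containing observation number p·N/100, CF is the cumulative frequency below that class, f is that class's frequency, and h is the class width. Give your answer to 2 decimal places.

N = 79; target position k = 20/100 · 79 = 15.8.
Cumulative frequencies: 15, 30, 60, 79.
Observation 15.8 falls in the class 100 – <200.
L = 100, CF = 15, f = 15, h = 100.
P20 = 100 + ((15.8 − 15)/15)·100 = 100 + 5.33333 = 105.333.

105.33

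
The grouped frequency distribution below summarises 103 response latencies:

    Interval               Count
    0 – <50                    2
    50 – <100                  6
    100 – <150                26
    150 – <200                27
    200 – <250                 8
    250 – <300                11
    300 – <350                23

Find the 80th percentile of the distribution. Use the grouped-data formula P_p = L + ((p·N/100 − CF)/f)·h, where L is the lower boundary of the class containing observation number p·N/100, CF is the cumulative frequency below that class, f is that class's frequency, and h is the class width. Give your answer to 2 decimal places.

305.22

N = 103; target position k = 80/100 · 103 = 82.4.
Cumulative frequencies: 2, 8, 34, 61, 69, 80, 103.
Observation 82.4 falls in the class 300 – <350.
L = 300, CF = 80, f = 23, h = 50.
P80 = 300 + ((82.4 − 80)/23)·50 = 300 + 5.21739 = 305.217.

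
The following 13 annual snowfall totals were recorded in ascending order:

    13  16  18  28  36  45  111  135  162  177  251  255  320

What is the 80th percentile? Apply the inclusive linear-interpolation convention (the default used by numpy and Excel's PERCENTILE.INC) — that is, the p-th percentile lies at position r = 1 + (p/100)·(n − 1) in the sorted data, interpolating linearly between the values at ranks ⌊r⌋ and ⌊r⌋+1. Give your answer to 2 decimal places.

221.40

n = 13.
r = 1 + (80/100)·(13 − 1) = 1 + 9.6 = 10.6.
Rank 10 is 177 and rank 11 is 251.
Interpolate: 177 + 0.6·(251 − 177) = 177 + 0.6·74 = 221.4.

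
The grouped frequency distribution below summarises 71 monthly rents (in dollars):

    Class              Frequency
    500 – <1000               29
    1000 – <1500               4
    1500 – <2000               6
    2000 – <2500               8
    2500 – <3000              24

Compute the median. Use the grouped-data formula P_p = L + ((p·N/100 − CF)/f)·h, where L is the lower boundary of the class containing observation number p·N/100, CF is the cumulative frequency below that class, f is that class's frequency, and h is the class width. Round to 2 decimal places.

1708.33

N = 71; target position k = 50/100 · 71 = 35.5.
Cumulative frequencies: 29, 33, 39, 47, 71.
Observation 35.5 falls in the class 1500 – <2000.
L = 1500, CF = 33, f = 6, h = 500.
P50 = 1500 + ((35.5 − 33)/6)·500 = 1500 + 208.333 = 1708.33.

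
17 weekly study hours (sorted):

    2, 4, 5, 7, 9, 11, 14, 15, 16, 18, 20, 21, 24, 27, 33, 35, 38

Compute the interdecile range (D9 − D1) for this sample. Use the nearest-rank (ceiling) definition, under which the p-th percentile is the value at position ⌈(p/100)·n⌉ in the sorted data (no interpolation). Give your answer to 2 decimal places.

31.00

n = 17.
P10: rank ⌈10/100·17⌉ = 2 → 4.
P90: rank ⌈90/100·17⌉ = 16 → 35.
Difference: 35 − 4 = 31.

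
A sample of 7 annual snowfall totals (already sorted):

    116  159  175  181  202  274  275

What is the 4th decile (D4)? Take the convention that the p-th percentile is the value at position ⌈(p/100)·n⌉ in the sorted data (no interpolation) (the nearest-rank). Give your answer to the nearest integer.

n = 7.
Position = ⌈40/100 · 7⌉ = ⌈2.8⌉ = 3.
The value at rank 3 is 175.

175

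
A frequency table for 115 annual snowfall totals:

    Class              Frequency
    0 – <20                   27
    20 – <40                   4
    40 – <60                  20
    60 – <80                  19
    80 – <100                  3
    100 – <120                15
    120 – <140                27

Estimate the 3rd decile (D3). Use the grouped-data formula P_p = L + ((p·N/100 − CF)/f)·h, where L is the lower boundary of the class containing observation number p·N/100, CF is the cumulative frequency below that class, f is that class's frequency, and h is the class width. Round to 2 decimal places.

43.50

N = 115; target position k = 30/100 · 115 = 34.5.
Cumulative frequencies: 27, 31, 51, 70, 73, 88, 115.
Observation 34.5 falls in the class 40 – <60.
L = 40, CF = 31, f = 20, h = 20.
P30 = 40 + ((34.5 − 31)/20)·20 = 40 + 3.5 = 43.5.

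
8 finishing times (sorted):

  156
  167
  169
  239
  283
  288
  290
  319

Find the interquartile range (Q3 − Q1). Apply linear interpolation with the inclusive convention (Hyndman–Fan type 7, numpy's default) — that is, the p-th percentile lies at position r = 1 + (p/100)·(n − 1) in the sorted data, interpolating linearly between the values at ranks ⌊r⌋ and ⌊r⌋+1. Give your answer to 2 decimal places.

n = 8.
P25: r = 2.75; ranks 2–3 are 167, 169; interpolating gives 168.5.
P75: r = 6.25; ranks 6–7 are 288, 290; interpolating gives 288.5.
Difference: 288.5 − 168.5 = 120.

120.00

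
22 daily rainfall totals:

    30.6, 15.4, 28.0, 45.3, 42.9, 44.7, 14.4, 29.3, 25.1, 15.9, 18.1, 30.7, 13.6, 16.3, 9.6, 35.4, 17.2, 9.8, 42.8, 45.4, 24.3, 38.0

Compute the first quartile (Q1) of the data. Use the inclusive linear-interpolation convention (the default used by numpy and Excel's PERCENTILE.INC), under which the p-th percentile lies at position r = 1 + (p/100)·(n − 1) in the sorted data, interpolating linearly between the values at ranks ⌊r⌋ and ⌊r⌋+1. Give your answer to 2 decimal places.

16.00

Sorted: 9.6, 9.8, 13.6, 14.4, 15.4, 15.9, 16.3, 17.2, 18.1, 24.3, 25.1, 28.0, 29.3, 30.6, 30.7, 35.4, 38.0, 42.8, 42.9, 44.7, 45.3, 45.4.
n = 22.
r = 1 + (25/100)·(22 − 1) = 1 + 5.25 = 6.25.
Rank 6 is 15.9 and rank 7 is 16.3.
Interpolate: 15.9 + 0.25·(16.3 − 15.9) = 15.9 + 0.25·0.4 = 16.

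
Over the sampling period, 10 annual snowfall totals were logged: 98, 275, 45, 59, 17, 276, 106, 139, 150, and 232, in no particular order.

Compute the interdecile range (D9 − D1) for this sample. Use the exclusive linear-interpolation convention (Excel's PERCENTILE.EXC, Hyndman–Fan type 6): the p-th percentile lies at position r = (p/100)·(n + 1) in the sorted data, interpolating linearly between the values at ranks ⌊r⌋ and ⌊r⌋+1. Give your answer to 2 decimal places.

256.10

Sorted: 17, 45, 59, 98, 106, 139, 150, 232, 275, 276.
n = 10.
P10: r = 1.1; ranks 1–2 are 17, 45; interpolating gives 19.8.
P90: r = 9.9; ranks 9–10 are 275, 276; interpolating gives 275.9.
Difference: 275.9 − 19.8 = 256.1.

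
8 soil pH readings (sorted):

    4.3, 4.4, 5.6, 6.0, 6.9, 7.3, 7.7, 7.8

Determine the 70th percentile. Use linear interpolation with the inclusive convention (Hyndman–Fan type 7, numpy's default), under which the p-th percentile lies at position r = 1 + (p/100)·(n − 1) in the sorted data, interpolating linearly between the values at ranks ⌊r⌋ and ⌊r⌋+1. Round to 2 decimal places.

7.26

n = 8.
r = 1 + (70/100)·(8 − 1) = 1 + 4.9 = 5.9.
Rank 5 is 6.9 and rank 6 is 7.3.
Interpolate: 6.9 + 0.9·(7.3 − 6.9) = 6.9 + 0.9·0.4 = 7.26.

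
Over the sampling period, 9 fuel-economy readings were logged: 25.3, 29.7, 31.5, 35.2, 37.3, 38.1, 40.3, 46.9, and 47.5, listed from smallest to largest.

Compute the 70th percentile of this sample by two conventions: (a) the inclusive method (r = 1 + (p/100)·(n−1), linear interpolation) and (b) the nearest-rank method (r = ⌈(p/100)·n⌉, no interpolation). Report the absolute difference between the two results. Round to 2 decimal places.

n = 9.
(a) r = 6.6; between ranks 6 (38.1) and 7 (40.3): 39.42.
(b) the nearest-rank method: rank 7 → 40.3.
|39.42 − 40.3| = 0.88.

0.88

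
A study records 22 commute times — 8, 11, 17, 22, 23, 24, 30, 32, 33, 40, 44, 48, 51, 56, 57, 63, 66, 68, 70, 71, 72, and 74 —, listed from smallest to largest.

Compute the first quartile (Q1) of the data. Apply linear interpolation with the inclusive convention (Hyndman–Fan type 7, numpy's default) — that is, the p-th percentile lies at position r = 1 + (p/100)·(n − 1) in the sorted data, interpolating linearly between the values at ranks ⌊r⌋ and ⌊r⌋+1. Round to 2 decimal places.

n = 22.
r = 1 + (25/100)·(22 − 1) = 1 + 5.25 = 6.25.
Rank 6 is 24 and rank 7 is 30.
Interpolate: 24 + 0.25·(30 − 24) = 24 + 0.25·6 = 25.5.

25.50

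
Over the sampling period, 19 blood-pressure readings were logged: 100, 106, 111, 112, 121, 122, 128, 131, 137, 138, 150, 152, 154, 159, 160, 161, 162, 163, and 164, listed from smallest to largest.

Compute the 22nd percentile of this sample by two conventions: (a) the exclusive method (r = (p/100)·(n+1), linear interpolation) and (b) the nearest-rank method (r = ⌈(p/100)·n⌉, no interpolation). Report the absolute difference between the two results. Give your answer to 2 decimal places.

n = 19.
(a) r = 4.4; between ranks 4 (112) and 5 (121): 115.6.
(b) the nearest-rank method: rank 5 → 121.
|115.6 − 121| = 5.4.

5.40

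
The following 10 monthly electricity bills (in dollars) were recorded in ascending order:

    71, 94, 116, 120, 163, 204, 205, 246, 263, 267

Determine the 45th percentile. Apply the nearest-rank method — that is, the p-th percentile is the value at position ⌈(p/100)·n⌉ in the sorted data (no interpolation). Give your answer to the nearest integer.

n = 10.
Position = ⌈45/100 · 10⌉ = ⌈4.5⌉ = 5.
The value at rank 5 is 163.

163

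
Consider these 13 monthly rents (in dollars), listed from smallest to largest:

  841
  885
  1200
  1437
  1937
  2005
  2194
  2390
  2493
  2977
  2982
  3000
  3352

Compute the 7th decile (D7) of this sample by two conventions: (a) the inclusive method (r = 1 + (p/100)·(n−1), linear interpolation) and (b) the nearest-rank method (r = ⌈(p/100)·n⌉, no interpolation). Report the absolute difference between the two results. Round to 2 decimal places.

290.40

n = 13.
(a) r = 9.4; between ranks 9 (2493) and 10 (2977): 2686.6.
(b) the nearest-rank method: rank 10 → 2977.
|2686.6 − 2977| = 290.4.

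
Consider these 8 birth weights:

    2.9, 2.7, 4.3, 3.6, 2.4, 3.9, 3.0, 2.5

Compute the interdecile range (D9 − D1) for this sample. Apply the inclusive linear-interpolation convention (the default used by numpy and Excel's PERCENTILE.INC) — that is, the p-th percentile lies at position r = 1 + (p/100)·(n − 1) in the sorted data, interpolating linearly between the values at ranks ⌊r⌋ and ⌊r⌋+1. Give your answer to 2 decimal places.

Sorted: 2.4, 2.5, 2.7, 2.9, 3.0, 3.6, 3.9, 4.3.
n = 8.
P10: r = 1.7; ranks 1–2 are 2.4, 2.5; interpolating gives 2.47.
P90: r = 7.3; ranks 7–8 are 3.9, 4.3; interpolating gives 4.02.
Difference: 4.02 − 2.47 = 1.55.

1.55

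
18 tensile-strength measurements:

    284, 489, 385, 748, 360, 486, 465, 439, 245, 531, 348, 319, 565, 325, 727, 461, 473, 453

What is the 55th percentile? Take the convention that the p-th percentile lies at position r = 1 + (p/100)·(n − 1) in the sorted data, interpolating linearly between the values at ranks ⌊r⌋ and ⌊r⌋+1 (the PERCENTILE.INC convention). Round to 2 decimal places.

462.40

Sorted: 245, 284, 319, 325, 348, 360, 385, 439, 453, 461, 465, 473, 486, 489, 531, 565, 727, 748.
n = 18.
r = 1 + (55/100)·(18 − 1) = 1 + 9.35 = 10.35.
Rank 10 is 461 and rank 11 is 465.
Interpolate: 461 + 0.35·(465 − 461) = 461 + 0.35·4 = 462.4.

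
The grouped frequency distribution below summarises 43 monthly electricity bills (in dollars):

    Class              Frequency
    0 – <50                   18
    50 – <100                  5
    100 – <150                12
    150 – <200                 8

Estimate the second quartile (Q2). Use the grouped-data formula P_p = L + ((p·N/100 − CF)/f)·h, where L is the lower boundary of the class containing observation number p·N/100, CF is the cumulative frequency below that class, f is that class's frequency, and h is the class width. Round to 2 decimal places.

85.00

N = 43; target position k = 50/100 · 43 = 21.5.
Cumulative frequencies: 18, 23, 35, 43.
Observation 21.5 falls in the class 50 – <100.
L = 50, CF = 18, f = 5, h = 50.
P50 = 50 + ((21.5 − 18)/5)·50 = 50 + 35 = 85.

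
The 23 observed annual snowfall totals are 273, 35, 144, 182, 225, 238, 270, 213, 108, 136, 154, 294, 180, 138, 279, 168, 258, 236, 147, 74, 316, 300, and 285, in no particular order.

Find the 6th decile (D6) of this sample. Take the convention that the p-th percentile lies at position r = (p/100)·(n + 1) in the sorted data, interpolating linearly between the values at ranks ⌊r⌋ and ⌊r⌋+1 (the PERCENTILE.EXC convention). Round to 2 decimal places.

Sorted: 35, 74, 108, 136, 138, 144, 147, 154, 168, 180, 182, 213, 225, 236, 238, 258, 270, 273, 279, 285, 294, 300, 316.
n = 23.
r = (60/100)·(23 + 1) = 14.4.
Rank 14 is 236 and rank 15 is 238.
Interpolate: 236 + 0.4·(238 − 236) = 236 + 0.4·2 = 236.8.

236.80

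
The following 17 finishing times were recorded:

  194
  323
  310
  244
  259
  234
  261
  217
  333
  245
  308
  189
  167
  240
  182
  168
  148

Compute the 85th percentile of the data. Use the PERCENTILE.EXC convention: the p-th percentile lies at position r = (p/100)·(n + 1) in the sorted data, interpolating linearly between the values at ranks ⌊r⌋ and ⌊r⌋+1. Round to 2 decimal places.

Sorted: 148, 167, 168, 182, 189, 194, 217, 234, 240, 244, 245, 259, 261, 308, 310, 323, 333.
n = 17.
r = (85/100)·(17 + 1) = 15.3.
Rank 15 is 310 and rank 16 is 323.
Interpolate: 310 + 0.3·(323 − 310) = 310 + 0.3·13 = 313.9.

313.90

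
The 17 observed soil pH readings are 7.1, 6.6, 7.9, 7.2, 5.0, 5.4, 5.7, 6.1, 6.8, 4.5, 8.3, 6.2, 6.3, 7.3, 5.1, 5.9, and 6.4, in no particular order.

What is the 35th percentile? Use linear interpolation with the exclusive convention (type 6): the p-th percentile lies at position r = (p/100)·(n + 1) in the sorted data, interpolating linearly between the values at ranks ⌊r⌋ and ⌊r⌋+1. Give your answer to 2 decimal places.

5.96

Sorted: 4.5, 5.0, 5.1, 5.4, 5.7, 5.9, 6.1, 6.2, 6.3, 6.4, 6.6, 6.8, 7.1, 7.2, 7.3, 7.9, 8.3.
n = 17.
r = (35/100)·(17 + 1) = 6.3.
Rank 6 is 5.9 and rank 7 is 6.1.
Interpolate: 5.9 + 0.3·(6.1 − 5.9) = 5.9 + 0.3·0.2 = 5.96.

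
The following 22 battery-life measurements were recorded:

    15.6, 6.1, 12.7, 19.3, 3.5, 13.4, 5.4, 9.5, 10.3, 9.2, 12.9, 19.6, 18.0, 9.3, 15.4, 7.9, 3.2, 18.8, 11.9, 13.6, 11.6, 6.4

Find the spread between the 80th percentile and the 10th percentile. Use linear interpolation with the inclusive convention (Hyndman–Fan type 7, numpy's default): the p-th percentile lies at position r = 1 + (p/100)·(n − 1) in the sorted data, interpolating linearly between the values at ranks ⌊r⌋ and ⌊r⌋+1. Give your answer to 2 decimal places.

10.09

Sorted: 3.2, 3.5, 5.4, 6.1, 6.4, 7.9, 9.2, 9.3, 9.5, 10.3, 11.6, 11.9, 12.7, 12.9, 13.4, 13.6, 15.4, 15.6, 18.0, 18.8, 19.3, 19.6.
n = 22.
P10: r = 3.1; ranks 3–4 are 5.4, 6.1; interpolating gives 5.47.
P80: r = 17.8; ranks 17–18 are 15.4, 15.6; interpolating gives 15.56.
Difference: 15.56 − 5.47 = 10.09.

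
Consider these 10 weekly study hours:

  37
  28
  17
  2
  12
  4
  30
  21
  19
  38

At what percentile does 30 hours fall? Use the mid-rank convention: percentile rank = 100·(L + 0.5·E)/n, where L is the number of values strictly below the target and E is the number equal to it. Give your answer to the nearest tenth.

75.0

Sorted: 2, 4, 12, 17, 19, 21, 28, 30, 37, 38.
Count below 30: L = 7; count equal: E = 1; n = 10.
Percentile rank = 100·(7 + 0.5·1)/10 = 100·7.5/10 = 75.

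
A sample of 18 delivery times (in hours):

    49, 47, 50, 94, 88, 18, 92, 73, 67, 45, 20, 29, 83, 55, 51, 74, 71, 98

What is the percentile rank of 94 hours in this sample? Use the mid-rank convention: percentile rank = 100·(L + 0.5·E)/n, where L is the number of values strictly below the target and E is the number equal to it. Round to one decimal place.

Sorted: 18, 20, 29, 45, 47, 49, 50, 51, 55, 67, 71, 73, 74, 83, 88, 92, 94, 98.
Count below 94: L = 16; count equal: E = 1; n = 18.
Percentile rank = 100·(16 + 0.5·1)/18 = 100·16.5/18 = 91.67.

91.7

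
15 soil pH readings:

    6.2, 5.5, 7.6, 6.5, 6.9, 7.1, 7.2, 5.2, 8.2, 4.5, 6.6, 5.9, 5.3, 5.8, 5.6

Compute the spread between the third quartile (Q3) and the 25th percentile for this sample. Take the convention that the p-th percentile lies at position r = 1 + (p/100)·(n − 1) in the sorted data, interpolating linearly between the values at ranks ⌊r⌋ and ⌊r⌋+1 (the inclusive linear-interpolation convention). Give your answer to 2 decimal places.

Sorted: 4.5, 5.2, 5.3, 5.5, 5.6, 5.8, 5.9, 6.2, 6.5, 6.6, 6.9, 7.1, 7.2, 7.6, 8.2.
n = 15.
P25: r = 4.5; ranks 4–5 are 5.5, 5.6; interpolating gives 5.55.
P75: r = 11.5; ranks 11–12 are 6.9, 7.1; interpolating gives 7.
Difference: 7 − 5.55 = 1.45.

1.45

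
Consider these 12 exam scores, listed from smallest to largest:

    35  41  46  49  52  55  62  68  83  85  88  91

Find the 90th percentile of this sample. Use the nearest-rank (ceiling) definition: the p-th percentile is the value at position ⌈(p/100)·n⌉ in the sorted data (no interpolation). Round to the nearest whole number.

n = 12.
Position = ⌈90/100 · 12⌉ = ⌈10.8⌉ = 11.
The value at rank 11 is 88.

88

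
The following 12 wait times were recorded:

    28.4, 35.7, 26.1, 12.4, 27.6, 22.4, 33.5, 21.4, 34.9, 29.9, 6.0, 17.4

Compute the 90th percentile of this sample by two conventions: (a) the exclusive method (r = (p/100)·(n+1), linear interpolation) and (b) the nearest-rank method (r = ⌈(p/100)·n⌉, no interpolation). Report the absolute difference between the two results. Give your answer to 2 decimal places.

0.56

Sorted: 6.0, 12.4, 17.4, 21.4, 22.4, 26.1, 27.6, 28.4, 29.9, 33.5, 34.9, 35.7.
n = 12.
(a) r = 11.7; between ranks 11 (34.9) and 12 (35.7): 35.46.
(b) the nearest-rank method: rank 11 → 34.9.
|35.46 − 34.9| = 0.56.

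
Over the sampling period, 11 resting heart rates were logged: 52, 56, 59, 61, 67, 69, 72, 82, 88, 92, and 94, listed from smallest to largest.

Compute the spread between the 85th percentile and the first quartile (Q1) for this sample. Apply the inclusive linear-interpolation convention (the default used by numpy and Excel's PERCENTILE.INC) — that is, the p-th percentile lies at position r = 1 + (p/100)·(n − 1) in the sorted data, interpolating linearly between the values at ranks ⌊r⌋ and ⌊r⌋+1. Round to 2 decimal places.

30.00

n = 11.
P25: r = 3.5; ranks 3–4 are 59, 61; interpolating gives 60.
P85: r = 9.5; ranks 9–10 are 88, 92; interpolating gives 90.
Difference: 90 − 60 = 30.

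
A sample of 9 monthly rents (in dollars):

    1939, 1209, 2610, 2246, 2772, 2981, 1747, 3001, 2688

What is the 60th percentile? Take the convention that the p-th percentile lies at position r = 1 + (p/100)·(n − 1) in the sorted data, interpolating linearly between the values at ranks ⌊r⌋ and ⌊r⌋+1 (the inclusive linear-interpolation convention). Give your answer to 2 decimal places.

2672.40

Sorted: 1209, 1747, 1939, 2246, 2610, 2688, 2772, 2981, 3001.
n = 9.
r = 1 + (60/100)·(9 − 1) = 1 + 4.8 = 5.8.
Rank 5 is 2610 and rank 6 is 2688.
Interpolate: 2610 + 0.8·(2688 − 2610) = 2610 + 0.8·78 = 2672.4.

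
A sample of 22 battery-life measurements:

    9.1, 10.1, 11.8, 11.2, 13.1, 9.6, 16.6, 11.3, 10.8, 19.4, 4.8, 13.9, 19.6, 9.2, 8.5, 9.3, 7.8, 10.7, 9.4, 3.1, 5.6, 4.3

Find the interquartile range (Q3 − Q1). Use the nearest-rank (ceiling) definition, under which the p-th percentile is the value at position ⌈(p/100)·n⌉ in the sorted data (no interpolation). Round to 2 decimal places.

Sorted: 3.1, 4.3, 4.8, 5.6, 7.8, 8.5, 9.1, 9.2, 9.3, 9.4, 9.6, 10.1, 10.7, 10.8, 11.2, 11.3, 11.8, 13.1, 13.9, 16.6, 19.4, 19.6.
n = 22.
P25: rank ⌈25/100·22⌉ = 6 → 8.5.
P75: rank ⌈75/100·22⌉ = 17 → 11.8.
Difference: 11.8 − 8.5 = 3.3.

3.30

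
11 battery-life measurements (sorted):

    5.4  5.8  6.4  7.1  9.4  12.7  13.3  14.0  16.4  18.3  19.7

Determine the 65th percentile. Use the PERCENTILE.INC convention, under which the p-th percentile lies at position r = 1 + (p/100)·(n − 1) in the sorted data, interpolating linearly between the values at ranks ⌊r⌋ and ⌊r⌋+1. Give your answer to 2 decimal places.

13.65

n = 11.
r = 1 + (65/100)·(11 − 1) = 1 + 6.5 = 7.5.
Rank 7 is 13.3 and rank 8 is 14.0.
Interpolate: 13.3 + 0.5·(14.0 − 13.3) = 13.3 + 0.5·0.7 = 13.65.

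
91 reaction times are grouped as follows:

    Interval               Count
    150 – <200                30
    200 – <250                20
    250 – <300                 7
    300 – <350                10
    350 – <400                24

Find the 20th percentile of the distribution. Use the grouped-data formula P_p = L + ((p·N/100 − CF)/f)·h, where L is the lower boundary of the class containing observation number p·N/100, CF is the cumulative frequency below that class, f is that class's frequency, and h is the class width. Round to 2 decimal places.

N = 91; target position k = 20/100 · 91 = 18.2.
Cumulative frequencies: 30, 50, 57, 67, 91.
Observation 18.2 falls in the class 150 – <200.
L = 150, CF = 0, f = 30, h = 50.
P20 = 150 + ((18.2 − 0)/30)·50 = 150 + 30.3333 = 180.333.

180.33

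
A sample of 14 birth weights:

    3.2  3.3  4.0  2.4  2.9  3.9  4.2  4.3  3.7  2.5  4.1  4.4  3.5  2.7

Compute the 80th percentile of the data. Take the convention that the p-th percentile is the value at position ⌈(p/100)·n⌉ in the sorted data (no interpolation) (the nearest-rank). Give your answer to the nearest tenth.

Sorted: 2.4, 2.5, 2.7, 2.9, 3.2, 3.3, 3.5, 3.7, 3.9, 4.0, 4.1, 4.2, 4.3, 4.4.
n = 14.
Position = ⌈80/100 · 14⌉ = ⌈11.2⌉ = 12.
The value at rank 12 is 4.2.

4.2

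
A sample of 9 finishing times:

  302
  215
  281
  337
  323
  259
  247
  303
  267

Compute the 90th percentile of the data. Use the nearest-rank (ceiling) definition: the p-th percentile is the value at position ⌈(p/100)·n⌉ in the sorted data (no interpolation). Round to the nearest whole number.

337

Sorted: 215, 247, 259, 267, 281, 302, 303, 323, 337.
n = 9.
Position = ⌈90/100 · 9⌉ = ⌈8.1⌉ = 9.
The value at rank 9 is 337.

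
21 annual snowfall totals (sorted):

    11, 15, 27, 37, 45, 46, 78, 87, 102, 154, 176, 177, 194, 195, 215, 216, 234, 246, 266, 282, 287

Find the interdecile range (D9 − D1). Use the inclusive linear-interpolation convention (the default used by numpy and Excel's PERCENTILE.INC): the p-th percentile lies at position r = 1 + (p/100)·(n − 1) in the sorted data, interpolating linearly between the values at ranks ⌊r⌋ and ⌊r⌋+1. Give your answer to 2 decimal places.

n = 21.
P10: r = 3 (integer) → 27.
P90: r = 19 (integer) → 266.
Difference: 266 − 27 = 239.

239.00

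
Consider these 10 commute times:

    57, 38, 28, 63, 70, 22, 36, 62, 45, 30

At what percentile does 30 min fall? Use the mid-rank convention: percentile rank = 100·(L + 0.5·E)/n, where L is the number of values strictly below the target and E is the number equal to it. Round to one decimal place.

25.0

Sorted: 22, 28, 30, 36, 38, 45, 57, 62, 63, 70.
Count below 30: L = 2; count equal: E = 1; n = 10.
Percentile rank = 100·(2 + 0.5·1)/10 = 100·2.5/10 = 25.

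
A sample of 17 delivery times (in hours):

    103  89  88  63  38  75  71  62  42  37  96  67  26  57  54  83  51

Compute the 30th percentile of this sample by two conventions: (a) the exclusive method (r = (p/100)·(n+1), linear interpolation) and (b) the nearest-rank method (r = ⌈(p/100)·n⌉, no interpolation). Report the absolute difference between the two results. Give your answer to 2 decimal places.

1.80

Sorted: 26, 37, 38, 42, 51, 54, 57, 62, 63, 67, 71, 75, 83, 88, 89, 96, 103.
n = 17.
(a) r = 5.4; between ranks 5 (51) and 6 (54): 52.2.
(b) the nearest-rank method: rank 6 → 54.
|52.2 − 54| = 1.8.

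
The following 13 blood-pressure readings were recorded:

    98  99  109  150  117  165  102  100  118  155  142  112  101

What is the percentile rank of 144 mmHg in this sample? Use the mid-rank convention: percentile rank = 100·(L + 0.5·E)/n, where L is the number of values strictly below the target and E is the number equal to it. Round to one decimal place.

Sorted: 98, 99, 100, 101, 102, 109, 112, 117, 118, 142, 150, 155, 165.
Count below 144: L = 10; count equal: E = 0; n = 13.
Percentile rank = 100·(10 + 0.5·0)/13 = 100·10/13 = 76.92.

76.9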